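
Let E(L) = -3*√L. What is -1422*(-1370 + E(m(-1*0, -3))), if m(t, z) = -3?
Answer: 1948140 + 4266*I*√3 ≈ 1.9481e+6 + 7388.9*I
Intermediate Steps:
-1422*(-1370 + E(m(-1*0, -3))) = -1422*(-1370 - 3*I*√3) = 1948140 + 4266*I*√3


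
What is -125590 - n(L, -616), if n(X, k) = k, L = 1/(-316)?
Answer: -124974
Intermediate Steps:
L = -1/316 ≈ -0.0031646
-125590 - n(L, -616) = -125590 - 1*(-616) = -125590 + 616 = -124974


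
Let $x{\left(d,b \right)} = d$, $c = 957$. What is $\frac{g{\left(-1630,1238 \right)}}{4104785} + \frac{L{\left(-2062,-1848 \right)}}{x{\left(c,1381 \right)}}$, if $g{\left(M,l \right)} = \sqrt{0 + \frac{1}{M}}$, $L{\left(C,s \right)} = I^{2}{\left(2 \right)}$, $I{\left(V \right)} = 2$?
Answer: $\frac{4}{957} + \frac{i \sqrt{1630}}{6690799550} \approx 0.0041797 + 6.0341 \cdot 10^{-9} i$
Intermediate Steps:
$L{\left(C,s \right)} = 4$ ($L{\left(C,s \right)} = 2^{2} = 4$)
$g{\left(M,l \right)} = \sqrt{\frac{1}{M}}$
$\frac{g{\left(-1630,1238 \right)}}{4104785} + \frac{L{\left(-2062,-1848 \right)}}{x{\left(c,1381 \right)}} = \frac{\sqrt{\frac{1}{-1630}}}{4104785} + \frac{4}{957} = \sqrt{- \frac{1}{1630}} \cdot \frac{1}{4104785} + 4 \cdot \frac{1}{957} = \frac{i \sqrt{1630}}{1630} \cdot \frac{1}{4104785} + \frac{4}{957} = \frac{i \sqrt{1630}}{6690799550} + \frac{4}{957} = \frac{4}{957} + \frac{i \sqrt{1630}}{6690799550}$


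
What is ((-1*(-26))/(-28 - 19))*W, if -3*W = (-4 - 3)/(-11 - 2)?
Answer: 14/141 ≈ 0.099291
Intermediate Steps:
W = -7/39 (W = -(-4 - 3)/(3*(-11 - 2)) = -(-7)/(3*(-13)) = -(-7)*(-1)/(3*13) = -1/3*7/13 = -7/39 ≈ -0.17949)
((-1*(-26))/(-28 - 19))*W = ((-1*(-26))/(-28 - 19))*(-7/39) = (26/(-47))*(-7/39) = (26*(-1/47))*(-7/39) = -26/47*(-7/39) = 14/141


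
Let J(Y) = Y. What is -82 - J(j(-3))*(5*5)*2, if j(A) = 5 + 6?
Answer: -632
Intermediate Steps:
j(A) = 11
-82 - J(j(-3))*(5*5)*2 = -82 - 11*(5*5)*2 = -82 - 11*25*2 = -82 - 275*2 = -82 - 1*550 = -82 - 550 = -632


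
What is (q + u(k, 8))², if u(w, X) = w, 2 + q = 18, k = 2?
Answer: 324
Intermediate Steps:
q = 16 (q = -2 + 18 = 16)
(q + u(k, 8))² = (16 + 2)² = 18² = 324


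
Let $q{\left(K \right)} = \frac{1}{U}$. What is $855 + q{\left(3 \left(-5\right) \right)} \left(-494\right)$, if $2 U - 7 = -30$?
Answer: $\frac{20653}{23} \approx 897.96$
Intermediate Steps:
$U = - \frac{23}{2}$ ($U = \frac{7}{2} + \frac{1}{2} \left(-30\right) = \frac{7}{2} - 15 = - \frac{23}{2} \approx -11.5$)
$q{\left(K \right)} = - \frac{2}{23}$ ($q{\left(K \right)} = \frac{1}{- \frac{23}{2}} = - \frac{2}{23}$)
$855 + q{\left(3 \left(-5\right) \right)} \left(-494\right) = 855 - - \frac{988}{23} = 855 + \frac{988}{23} = \frac{20653}{23}$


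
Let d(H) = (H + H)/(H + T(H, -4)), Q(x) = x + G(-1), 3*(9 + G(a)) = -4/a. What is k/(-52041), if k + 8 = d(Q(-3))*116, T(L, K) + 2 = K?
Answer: -3512/1301025 ≈ -0.0026994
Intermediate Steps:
T(L, K) = -2 + K
G(a) = -9 - 4/(3*a) (G(a) = -9 + (-4/a)/3 = -9 - 4/(3*a))
Q(x) = -23/3 + x (Q(x) = x + (-9 - 4/3/(-1)) = x + (-9 - 4/3*(-1)) = x + (-9 + 4/3) = x - 23/3 = -23/3 + x)
d(H) = 2*H/(-6 + H) (d(H) = (H + H)/(H + (-2 - 4)) = (2*H)/(H - 6) = (2*H)/(-6 + H) = 2*H/(-6 + H))
k = 3512/25 (k = -8 + (2*(-23/3 - 3)/(-6 + (-23/3 - 3)))*116 = -8 + (2*(-32/3)/(-6 - 32/3))*116 = -8 + (2*(-32/3)/(-50/3))*116 = -8 + (2*(-32/3)*(-3/50))*116 = -8 + (32/25)*116 = -8 + 3712/25 = 3512/25 ≈ 140.48)
k/(-52041) = (3512/25)/(-52041) = (3512/25)*(-1/52041) = -3512/1301025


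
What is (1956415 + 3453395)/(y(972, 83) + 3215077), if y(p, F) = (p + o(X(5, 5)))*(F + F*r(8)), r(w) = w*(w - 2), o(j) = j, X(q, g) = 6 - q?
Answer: 901635/1195378 ≈ 0.75427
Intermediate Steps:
r(w) = w*(-2 + w)
y(p, F) = 49*F*(1 + p) (y(p, F) = (p + (6 - 1*5))*(F + F*(8*(-2 + 8))) = (p + (6 - 5))*(F + F*(8*6)) = (p + 1)*(F + F*48) = (1 + p)*(F + 48*F) = (1 + p)*(49*F) = 49*F*(1 + p))
(1956415 + 3453395)/(y(972, 83) + 3215077) = (1956415 + 3453395)/(49*83*(1 + 972) + 3215077) = 5409810/(49*83*973 + 3215077) = 5409810/(3957191 + 3215077) = 5409810/7172268 = 5409810*(1/7172268) = 901635/1195378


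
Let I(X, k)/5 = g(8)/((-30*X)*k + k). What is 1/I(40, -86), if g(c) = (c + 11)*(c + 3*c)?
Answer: 51557/1520 ≈ 33.919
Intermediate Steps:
g(c) = 4*c*(11 + c) (g(c) = (11 + c)*(4*c) = 4*c*(11 + c))
I(X, k) = 3040/(k - 30*X*k) (I(X, k) = 5*((4*8*(11 + 8))/((-30*X)*k + k)) = 5*((4*8*19)/(-30*X*k + k)) = 5*(608/(k - 30*X*k)) = 3040/(k - 30*X*k))
1/I(40, -86) = 1/(-3040/(-86*(-1 + 30*40))) = 1/(-3040*(-1/86)/(-1 + 1200)) = 1/(-3040*(-1/86)/1199) = 1/(-3040*(-1/86)*1/1199) = 1/(1520/51557) = 51557/1520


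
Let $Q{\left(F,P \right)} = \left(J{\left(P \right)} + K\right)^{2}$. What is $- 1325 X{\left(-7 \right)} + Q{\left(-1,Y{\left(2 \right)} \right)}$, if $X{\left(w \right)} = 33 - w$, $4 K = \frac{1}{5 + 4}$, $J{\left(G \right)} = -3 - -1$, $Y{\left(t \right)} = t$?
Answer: $- \frac{68682959}{1296} \approx -52996.0$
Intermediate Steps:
$J{\left(G \right)} = -2$ ($J{\left(G \right)} = -3 + 1 = -2$)
$K = \frac{1}{36}$ ($K = \frac{1}{4 \left(5 + 4\right)} = \frac{1}{4 \cdot 9} = \frac{1}{4} \cdot \frac{1}{9} = \frac{1}{36} \approx 0.027778$)
$Q{\left(F,P \right)} = \frac{5041}{1296}$ ($Q{\left(F,P \right)} = \left(-2 + \frac{1}{36}\right)^{2} = \left(- \frac{71}{36}\right)^{2} = \frac{5041}{1296}$)
$- 1325 X{\left(-7 \right)} + Q{\left(-1,Y{\left(2 \right)} \right)} = - 1325 \left(33 - -7\right) + \frac{5041}{1296} = - 1325 \left(33 + 7\right) + \frac{5041}{1296} = \left(-1325\right) 40 + \frac{5041}{1296} = -53000 + \frac{5041}{1296} = - \frac{68682959}{1296}$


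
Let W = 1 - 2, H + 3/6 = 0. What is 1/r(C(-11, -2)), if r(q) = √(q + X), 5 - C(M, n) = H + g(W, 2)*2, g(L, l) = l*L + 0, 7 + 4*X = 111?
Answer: √142/71 ≈ 0.16784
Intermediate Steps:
H = -½ (H = -½ + 0 = -½ ≈ -0.50000)
X = 26 (X = -7/4 + (¼)*111 = -7/4 + 111/4 = 26)
W = -1
g(L, l) = L*l (g(L, l) = L*l + 0 = L*l)
C(M, n) = 19/2 (C(M, n) = 5 - (-½ - 1*2*2) = 5 - (-½ - 2*2) = 5 - (-½ - 4) = 5 - 1*(-9/2) = 5 + 9/2 = 19/2)
r(q) = √(26 + q) (r(q) = √(q + 26) = √(26 + q))
1/r(C(-11, -2)) = 1/(√(26 + 19/2)) = 1/(√(71/2)) = 1/(√142/2) = √142/71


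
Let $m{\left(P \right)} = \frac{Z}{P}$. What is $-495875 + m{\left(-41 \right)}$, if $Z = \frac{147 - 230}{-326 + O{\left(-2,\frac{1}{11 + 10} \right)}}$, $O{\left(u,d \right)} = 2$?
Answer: $- \frac{6587203583}{13284} \approx -4.9588 \cdot 10^{5}$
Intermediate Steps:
$Z = \frac{83}{324}$ ($Z = \frac{147 - 230}{-326 + 2} = - \frac{83}{-324} = \left(-83\right) \left(- \frac{1}{324}\right) = \frac{83}{324} \approx 0.25617$)
$m{\left(P \right)} = \frac{83}{324 P}$
$-495875 + m{\left(-41 \right)} = -495875 + \frac{83}{324 \left(-41\right)} = -495875 + \frac{83}{324} \left(- \frac{1}{41}\right) = -495875 - \frac{83}{13284} = - \frac{6587203583}{13284}$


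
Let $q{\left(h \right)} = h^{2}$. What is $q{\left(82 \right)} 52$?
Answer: $349648$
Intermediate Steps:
$q{\left(82 \right)} 52 = 82^{2} \cdot 52 = 6724 \cdot 52 = 349648$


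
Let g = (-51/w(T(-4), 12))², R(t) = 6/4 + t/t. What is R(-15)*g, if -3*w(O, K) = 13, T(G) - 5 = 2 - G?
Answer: 117045/338 ≈ 346.29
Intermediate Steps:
T(G) = 7 - G (T(G) = 5 + (2 - G) = 7 - G)
w(O, K) = -13/3 (w(O, K) = -⅓*13 = -13/3)
R(t) = 5/2 (R(t) = 6*(¼) + 1 = 3/2 + 1 = 5/2)
g = 23409/169 (g = (-51/(-13/3))² = (-51*(-3/13))² = (153/13)² = 23409/169 ≈ 138.51)
R(-15)*g = (5/2)*(23409/169) = 117045/338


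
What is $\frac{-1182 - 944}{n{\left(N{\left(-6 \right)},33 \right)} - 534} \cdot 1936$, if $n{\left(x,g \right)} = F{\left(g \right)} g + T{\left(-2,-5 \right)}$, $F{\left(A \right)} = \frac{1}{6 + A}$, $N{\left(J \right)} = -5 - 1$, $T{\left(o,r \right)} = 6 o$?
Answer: $\frac{53507168}{7087} \approx 7550.0$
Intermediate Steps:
$N{\left(J \right)} = -6$
$n{\left(x,g \right)} = -12 + \frac{g}{6 + g}$ ($n{\left(x,g \right)} = \frac{g}{6 + g} + 6 \left(-2\right) = \frac{g}{6 + g} - 12 = -12 + \frac{g}{6 + g}$)
$\frac{-1182 - 944}{n{\left(N{\left(-6 \right)},33 \right)} - 534} \cdot 1936 = \frac{-1182 - 944}{\frac{-72 - 363}{6 + 33} - 534} \cdot 1936 = - \frac{2126}{\frac{-72 - 363}{39} - 534} \cdot 1936 = - \frac{2126}{\frac{1}{39} \left(-435\right) - 534} \cdot 1936 = - \frac{2126}{- \frac{145}{13} - 534} \cdot 1936 = - \frac{2126}{- \frac{7087}{13}} \cdot 1936 = \left(-2126\right) \left(- \frac{13}{7087}\right) 1936 = \frac{27638}{7087} \cdot 1936 = \frac{53507168}{7087}$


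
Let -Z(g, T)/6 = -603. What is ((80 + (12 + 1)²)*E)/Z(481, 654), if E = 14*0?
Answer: 0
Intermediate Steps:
E = 0
Z(g, T) = 3618 (Z(g, T) = -6*(-603) = 3618)
((80 + (12 + 1)²)*E)/Z(481, 654) = ((80 + (12 + 1)²)*0)/3618 = ((80 + 13²)*0)*(1/3618) = ((80 + 169)*0)*(1/3618) = (249*0)*(1/3618) = 0*(1/3618) = 0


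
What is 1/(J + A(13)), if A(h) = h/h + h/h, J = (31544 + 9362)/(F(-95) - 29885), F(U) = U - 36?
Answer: 15008/9563 ≈ 1.5694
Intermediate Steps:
F(U) = -36 + U
J = -20453/15008 (J = (31544 + 9362)/((-36 - 95) - 29885) = 40906/(-131 - 29885) = 40906/(-30016) = 40906*(-1/30016) = -20453/15008 ≈ -1.3628)
A(h) = 2 (A(h) = 1 + 1 = 2)
1/(J + A(13)) = 1/(-20453/15008 + 2) = 1/(9563/15008) = 15008/9563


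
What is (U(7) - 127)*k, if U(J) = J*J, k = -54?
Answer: 4212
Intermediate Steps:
U(J) = J²
(U(7) - 127)*k = (7² - 127)*(-54) = (49 - 127)*(-54) = -78*(-54) = 4212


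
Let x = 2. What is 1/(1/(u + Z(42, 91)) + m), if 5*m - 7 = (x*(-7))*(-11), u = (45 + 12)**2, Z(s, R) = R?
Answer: 3340/107549 ≈ 0.031056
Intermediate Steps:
u = 3249 (u = 57**2 = 3249)
m = 161/5 (m = 7/5 + ((2*(-7))*(-11))/5 = 7/5 + (-14*(-11))/5 = 7/5 + (1/5)*154 = 7/5 + 154/5 = 161/5 ≈ 32.200)
1/(1/(u + Z(42, 91)) + m) = 1/(1/(3249 + 91) + 161/5) = 1/(1/3340 + 161/5) = 1/(107549/3340) = 3340/107549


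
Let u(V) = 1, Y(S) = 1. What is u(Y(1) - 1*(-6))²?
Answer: 1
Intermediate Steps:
u(Y(1) - 1*(-6))² = 1² = 1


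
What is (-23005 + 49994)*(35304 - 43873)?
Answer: -231268741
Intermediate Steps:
(-23005 + 49994)*(35304 - 43873) = 26989*(-8569) = -231268741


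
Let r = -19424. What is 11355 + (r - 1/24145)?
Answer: -194826006/24145 ≈ -8069.0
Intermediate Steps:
11355 + (r - 1/24145) = 11355 + (-19424 - 1/24145) = 11355 - 468992481/24145 = -194826006/24145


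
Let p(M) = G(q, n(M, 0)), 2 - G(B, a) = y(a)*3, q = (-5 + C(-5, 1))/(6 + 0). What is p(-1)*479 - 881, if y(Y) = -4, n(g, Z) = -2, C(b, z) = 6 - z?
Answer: 5825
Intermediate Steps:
q = 0 (q = (-5 + (6 - 1*1))/(6 + 0) = (-5 + (6 - 1))/6 = (-5 + 5)*(1/6) = 0*(1/6) = 0)
G(B, a) = 14 (G(B, a) = 2 - (-4)*3 = 2 - 1*(-12) = 2 + 12 = 14)
p(M) = 14
p(-1)*479 - 881 = 14*479 - 881 = 6706 - 881 = 5825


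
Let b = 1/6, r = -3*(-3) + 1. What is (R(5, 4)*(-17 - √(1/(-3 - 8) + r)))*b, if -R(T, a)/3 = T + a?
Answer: 153/2 + 9*√1199/22 ≈ 90.665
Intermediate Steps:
r = 10 (r = 9 + 1 = 10)
R(T, a) = -3*T - 3*a (R(T, a) = -3*(T + a) = -3*T - 3*a)
b = ⅙ ≈ 0.16667
(R(5, 4)*(-17 - √(1/(-3 - 8) + r)))*b = ((-3*5 - 3*4)*(-17 - √(1/(-3 - 8) + 10)))*(⅙) = ((-15 - 12)*(-17 - √(1/(-11) + 10)))*(⅙) = -27*(-17 - √(-1/11 + 10))*(⅙) = -27*(-17 - √(109/11))*(⅙) = -27*(-17 - √1199/11)*(⅙) = (459 + 27*√1199/11)*(⅙) = 153/2 + 9*√1199/22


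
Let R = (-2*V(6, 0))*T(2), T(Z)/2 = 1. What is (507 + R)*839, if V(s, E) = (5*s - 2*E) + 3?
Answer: 314625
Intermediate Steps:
V(s, E) = 3 - 2*E + 5*s (V(s, E) = (-2*E + 5*s) + 3 = 3 - 2*E + 5*s)
T(Z) = 2 (T(Z) = 2*1 = 2)
R = -132 (R = -2*(3 - 2*0 + 5*6)*2 = -2*(3 + 0 + 30)*2 = -2*33*2 = -66*2 = -132)
(507 + R)*839 = (507 - 132)*839 = 375*839 = 314625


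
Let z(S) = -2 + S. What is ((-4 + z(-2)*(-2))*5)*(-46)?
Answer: -920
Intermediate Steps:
((-4 + z(-2)*(-2))*5)*(-46) = ((-4 + (-2 - 2)*(-2))*5)*(-46) = ((-4 - 4*(-2))*5)*(-46) = ((-4 + 8)*5)*(-46) = (4*5)*(-46) = 20*(-46) = -920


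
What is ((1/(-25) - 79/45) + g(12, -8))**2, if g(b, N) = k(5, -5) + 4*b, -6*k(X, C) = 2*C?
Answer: 116014441/50625 ≈ 2291.6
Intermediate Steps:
k(X, C) = -C/3
g(b, N) = 5/3 + 4*b (g(b, N) = -1/3*(-5) + 4*b = 5/3 + 4*b)
((1/(-25) - 79/45) + g(12, -8))**2 = ((1/(-25) - 79/45) + (5/3 + 4*12))**2 = ((1*(-1/25) - 79*1/45) + (5/3 + 48))**2 = ((-1/25 - 79/45) + 149/3)**2 = (-404/225 + 149/3)**2 = (10771/225)**2 = 116014441/50625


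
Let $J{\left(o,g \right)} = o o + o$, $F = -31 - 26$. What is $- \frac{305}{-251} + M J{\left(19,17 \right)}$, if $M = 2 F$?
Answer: $- \frac{10873015}{251} \approx -43319.0$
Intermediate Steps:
$F = -57$ ($F = -31 - 26 = -57$)
$J{\left(o,g \right)} = o + o^{2}$ ($J{\left(o,g \right)} = o^{2} + o = o + o^{2}$)
$M = -114$ ($M = 2 \left(-57\right) = -114$)
$- \frac{305}{-251} + M J{\left(19,17 \right)} = - \frac{305}{-251} - 114 \cdot 19 \left(1 + 19\right) = \left(-305\right) \left(- \frac{1}{251}\right) - 114 \cdot 19 \cdot 20 = \frac{305}{251} - 43320 = - \frac{10873015}{251}$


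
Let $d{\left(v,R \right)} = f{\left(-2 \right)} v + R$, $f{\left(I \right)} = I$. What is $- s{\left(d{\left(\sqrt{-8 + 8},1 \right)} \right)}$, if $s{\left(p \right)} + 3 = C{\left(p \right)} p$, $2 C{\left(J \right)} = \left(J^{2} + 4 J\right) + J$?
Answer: $0$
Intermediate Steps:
$C{\left(J \right)} = \frac{J^{2}}{2} + \frac{5 J}{2}$ ($C{\left(J \right)} = \frac{\left(J^{2} + 4 J\right) + J}{2} = \frac{J^{2} + 5 J}{2} = \frac{J^{2}}{2} + \frac{5 J}{2}$)
$d{\left(v,R \right)} = R - 2 v$ ($d{\left(v,R \right)} = - 2 v + R = R - 2 v$)
$s{\left(p \right)} = -3 + \frac{p^{2} \left(5 + p\right)}{2}$ ($s{\left(p \right)} = -3 + \frac{p \left(5 + p\right)}{2} p = -3 + \frac{p^{2} \left(5 + p\right)}{2}$)
$- s{\left(d{\left(\sqrt{-8 + 8},1 \right)} \right)} = - (-3 + \frac{\left(1 - 2 \sqrt{-8 + 8}\right)^{2} \left(5 + \left(1 - 2 \sqrt{-8 + 8}\right)\right)}{2}) = - (-3 + \frac{\left(1 - 2 \sqrt{0}\right)^{2} \left(5 + \left(1 - 2 \sqrt{0}\right)\right)}{2}) = - (-3 + \frac{\left(1 - 0\right)^{2} \left(5 + \left(1 - 0\right)\right)}{2}) = - (-3 + \frac{\left(1 + 0\right)^{2} \left(5 + \left(1 + 0\right)\right)}{2}) = - (-3 + \frac{1^{2} \left(5 + 1\right)}{2}) = - (-3 + \frac{1}{2} \cdot 1 \cdot 6) = - (-3 + 3) = \left(-1\right) 0 = 0$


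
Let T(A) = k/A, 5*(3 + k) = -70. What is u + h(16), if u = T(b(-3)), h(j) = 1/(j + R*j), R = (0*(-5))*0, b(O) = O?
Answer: 275/48 ≈ 5.7292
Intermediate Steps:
k = -17 (k = -3 + (⅕)*(-70) = -3 - 14 = -17)
T(A) = -17/A
R = 0 (R = 0*0 = 0)
h(j) = 1/j (h(j) = 1/(j + 0*j) = 1/(j + 0) = 1/j)
u = 17/3 (u = -17/(-3) = -17*(-⅓) = 17/3 ≈ 5.6667)
u + h(16) = 17/3 + 1/16 = 275/48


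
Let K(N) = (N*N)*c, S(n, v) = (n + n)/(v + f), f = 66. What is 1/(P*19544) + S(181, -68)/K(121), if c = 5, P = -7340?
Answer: -5193011793/2100294787360 ≈ -0.0024725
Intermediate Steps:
S(n, v) = 2*n/(66 + v) (S(n, v) = (n + n)/(v + 66) = (2*n)/(66 + v) = 2*n/(66 + v))
K(N) = 5*N**2 (K(N) = (N*N)*5 = N**2*5 = 5*N**2)
1/(P*19544) + S(181, -68)/K(121) = 1/(-7340*19544) + (2*181/(66 - 68))/((5*121**2)) = -1/7340*1/19544 + (2*181/(-2))/((5*14641)) = -1/143452960 + (2*181*(-1/2))/73205 = -1/143452960 - 181*1/73205 = -1/143452960 - 181/73205 = -5193011793/2100294787360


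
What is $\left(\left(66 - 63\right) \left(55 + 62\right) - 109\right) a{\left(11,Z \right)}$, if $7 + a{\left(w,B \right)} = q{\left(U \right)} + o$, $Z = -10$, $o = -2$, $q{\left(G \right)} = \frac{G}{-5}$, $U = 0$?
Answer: $-2178$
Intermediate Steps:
$q{\left(G \right)} = - \frac{G}{5}$ ($q{\left(G \right)} = G \left(- \frac{1}{5}\right) = - \frac{G}{5}$)
$a{\left(w,B \right)} = -9$ ($a{\left(w,B \right)} = -7 - 2 = -9$)
$\left(\left(66 - 63\right) \left(55 + 62\right) - 109\right) a{\left(11,Z \right)} = \left(\left(66 - 63\right) \left(55 + 62\right) - 109\right) \left(-9\right) = \left(3 \cdot 117 - 109\right) \left(-9\right) = \left(351 - 109\right) \left(-9\right) = 242 \left(-9\right) = -2178$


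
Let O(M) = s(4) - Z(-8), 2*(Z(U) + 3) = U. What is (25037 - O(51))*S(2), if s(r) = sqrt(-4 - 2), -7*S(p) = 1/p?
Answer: -12515/7 + I*sqrt(6)/14 ≈ -1787.9 + 0.17496*I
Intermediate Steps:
S(p) = -1/(7*p)
s(r) = I*sqrt(6) (s(r) = sqrt(-6) = I*sqrt(6))
Z(U) = -3 + U/2
O(M) = 7 + I*sqrt(6) (O(M) = I*sqrt(6) - (-3 + (1/2)*(-8)) = I*sqrt(6) - (-3 - 4) = I*sqrt(6) - 1*(-7) = I*sqrt(6) + 7 = 7 + I*sqrt(6))
(25037 - O(51))*S(2) = (25037 - (7 + I*sqrt(6)))*(-1/7/2) = (25037 + (-7 - I*sqrt(6)))*(-1/7*1/2) = (25030 - I*sqrt(6))*(-1/14) = -12515/7 + I*sqrt(6)/14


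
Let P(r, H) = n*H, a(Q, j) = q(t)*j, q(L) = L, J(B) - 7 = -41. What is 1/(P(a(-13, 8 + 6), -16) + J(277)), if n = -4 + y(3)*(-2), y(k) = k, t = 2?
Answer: 1/126 ≈ 0.0079365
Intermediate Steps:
J(B) = -34 (J(B) = 7 - 41 = -34)
n = -10 (n = -4 + 3*(-2) = -4 - 6 = -10)
a(Q, j) = 2*j
P(r, H) = -10*H
1/(P(a(-13, 8 + 6), -16) + J(277)) = 1/(-10*(-16) - 34) = 1/(160 - 34) = 1/126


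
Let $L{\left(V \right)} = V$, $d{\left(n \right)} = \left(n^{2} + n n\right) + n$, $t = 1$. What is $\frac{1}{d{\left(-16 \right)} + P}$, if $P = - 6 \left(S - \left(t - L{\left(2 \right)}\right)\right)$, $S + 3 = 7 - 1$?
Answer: $\frac{1}{472} \approx 0.0021186$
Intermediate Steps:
$S = 3$ ($S = -3 + \left(7 - 1\right) = -3 + 6 = 3$)
$d{\left(n \right)} = n + 2 n^{2}$ ($d{\left(n \right)} = \left(n^{2} + n^{2}\right) + n = 2 n^{2} + n = n + 2 n^{2}$)
$P = -24$ ($P = - 6 \left(3 + \left(2 - 1\right)\right) = - 6 \left(3 + 1\right) = \left(-6\right) 4 = -24$)
$\frac{1}{d{\left(-16 \right)} + P} = \frac{1}{- 16 \left(1 + 2 \left(-16\right)\right) - 24} = \frac{1}{- 16 \left(1 - 32\right) - 24} = \frac{1}{\left(-16\right) \left(-31\right) - 24} = \frac{1}{496 - 24} = \frac{1}{472}$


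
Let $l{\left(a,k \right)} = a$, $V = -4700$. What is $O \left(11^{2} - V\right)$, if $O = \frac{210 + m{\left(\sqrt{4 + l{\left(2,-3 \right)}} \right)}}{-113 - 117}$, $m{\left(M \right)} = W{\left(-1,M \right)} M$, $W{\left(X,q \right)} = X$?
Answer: $- \frac{101241}{23} + \frac{4821 \sqrt{6}}{230} \approx -4350.4$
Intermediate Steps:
$m{\left(M \right)} = - M$
$O = - \frac{21}{23} + \frac{\sqrt{6}}{230}$ ($O = \frac{210 - \sqrt{4 + 2}}{-113 - 117} = \frac{210 - \sqrt{6}}{-230} = \left(210 - \sqrt{6}\right) \left(- \frac{1}{230}\right) = - \frac{21}{23} + \frac{\sqrt{6}}{230} \approx -0.90239$)
$O \left(11^{2} - V\right) = \left(- \frac{21}{23} + \frac{\sqrt{6}}{230}\right) \left(11^{2} - -4700\right) = \left(- \frac{21}{23} + \frac{\sqrt{6}}{230}\right) \left(121 + 4700\right) = \left(- \frac{21}{23} + \frac{\sqrt{6}}{230}\right) 4821 = - \frac{101241}{23} + \frac{4821 \sqrt{6}}{230}$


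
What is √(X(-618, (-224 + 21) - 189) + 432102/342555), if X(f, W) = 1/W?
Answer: √12867997046910/3197180 ≈ 1.1220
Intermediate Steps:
√(X(-618, (-224 + 21) - 189) + 432102/342555) = √(1/((-224 + 21) - 189) + 432102/342555) = √(1/(-203 - 189) + 432102*(1/342555)) = √(1/(-392) + 144034/114185) = √(-1/392 + 144034/114185) = √(56347143/44760520) = √12867997046910/3197180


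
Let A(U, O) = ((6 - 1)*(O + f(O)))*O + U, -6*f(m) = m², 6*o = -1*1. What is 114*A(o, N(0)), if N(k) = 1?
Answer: 456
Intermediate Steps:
o = -⅙ (o = (-1*1)/6 = (⅙)*(-1) = -⅙ ≈ -0.16667)
f(m) = -m²/6
A(U, O) = U + O*(5*O - 5*O²/6) (A(U, O) = ((6 - 1)*(O - O²/6))*O + U = (5*(O - O²/6))*O + U = (5*O - 5*O²/6)*O + U = O*(5*O - 5*O²/6) + U = U + O*(5*O - 5*O²/6))
114*A(o, N(0)) = 114*(-⅙ + 5*1² - ⅚*1³) = 114*(-⅙ + 5*1 - ⅚*1) = 114*(-⅙ + 5 - ⅚) = 114*4 = 456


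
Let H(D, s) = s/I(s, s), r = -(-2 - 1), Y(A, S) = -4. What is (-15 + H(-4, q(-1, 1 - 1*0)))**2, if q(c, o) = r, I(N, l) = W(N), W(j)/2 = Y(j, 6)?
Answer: 15129/64 ≈ 236.39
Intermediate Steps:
W(j) = -8 (W(j) = 2*(-4) = -8)
I(N, l) = -8
r = 3 (r = -1*(-3) = 3)
q(c, o) = 3
H(D, s) = -s/8 (H(D, s) = s/(-8) = s*(-1/8) = -s/8)
(-15 + H(-4, q(-1, 1 - 1*0)))**2 = (-15 - 1/8*3)**2 = (-15 - 3/8)**2 = (-123/8)**2 = 15129/64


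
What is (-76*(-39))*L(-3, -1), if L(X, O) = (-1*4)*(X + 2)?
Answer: 11856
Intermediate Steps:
L(X, O) = -8 - 4*X (L(X, O) = -4*(2 + X) = -8 - 4*X)
(-76*(-39))*L(-3, -1) = (-76*(-39))*(-8 - 4*(-3)) = 2964*(-8 + 12) = 2964*4 = 11856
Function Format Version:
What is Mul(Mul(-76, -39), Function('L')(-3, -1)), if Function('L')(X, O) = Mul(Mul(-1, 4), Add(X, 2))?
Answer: 11856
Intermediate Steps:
Function('L')(X, O) = Add(-8, Mul(-4, X)) (Function('L')(X, O) = Mul(-4, Add(2, X)) = Add(-8, Mul(-4, X)))
Mul(Mul(-76, -39), Function('L')(-3, -1)) = Mul(Mul(-76, -39), Add(-8, Mul(-4, -3))) = Mul(2964, Add(-8, 12)) = Mul(2964, 4) = 11856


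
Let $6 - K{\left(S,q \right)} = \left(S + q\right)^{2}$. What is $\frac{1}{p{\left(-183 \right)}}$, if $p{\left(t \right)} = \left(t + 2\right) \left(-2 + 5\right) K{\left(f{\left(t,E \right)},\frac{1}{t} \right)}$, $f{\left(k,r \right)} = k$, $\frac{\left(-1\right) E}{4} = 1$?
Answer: $\frac{11163}{202969629046} \approx 5.4998 \cdot 10^{-8}$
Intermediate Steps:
$E = -4$ ($E = \left(-4\right) 1 = -4$)
$K{\left(S,q \right)} = 6 - \left(S + q\right)^{2}$
$p{\left(t \right)} = \left(6 - \left(t + \frac{1}{t}\right)^{2}\right) \left(6 + 3 t\right)$ ($p{\left(t \right)} = \left(t + 2\right) \left(-2 + 5\right) \left(6 - \left(t + \frac{1}{t}\right)^{2}\right) = \left(2 + t\right) 3 \left(6 - \left(t + \frac{1}{t}\right)^{2}\right) = \left(6 + 3 t\right) \left(6 - \left(t + \frac{1}{t}\right)^{2}\right) = \left(6 - \left(t + \frac{1}{t}\right)^{2}\right) \left(6 + 3 t\right)$)
$\frac{1}{p{\left(-183 \right)}} = \frac{1}{3 \cdot \frac{1}{33489} \left(2 - 183\right) \left(- \left(1 + \left(-183\right)^{2}\right)^{2} + 6 \left(-183\right)^{2}\right)} = \frac{1}{3 \cdot \frac{1}{33489} \left(-181\right) \left(- \left(1 + 33489\right)^{2} + 6 \cdot 33489\right)} = \frac{1}{3 \cdot \frac{1}{33489} \left(-181\right) \left(- 33490^{2} + 200934\right)} = \frac{1}{3 \cdot \frac{1}{33489} \left(-181\right) \left(\left(-1\right) 1121580100 + 200934\right)} = \frac{1}{3 \cdot \frac{1}{33489} \left(-181\right) \left(-1121580100 + 200934\right)} = \frac{1}{3 \cdot \frac{1}{33489} \left(-181\right) \left(-1121379166\right)} = \frac{1}{\frac{202969629046}{11163}} = \frac{11163}{202969629046}$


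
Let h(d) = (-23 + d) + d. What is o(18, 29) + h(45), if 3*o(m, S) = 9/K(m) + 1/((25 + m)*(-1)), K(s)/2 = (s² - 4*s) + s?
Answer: 518563/7740 ≈ 66.998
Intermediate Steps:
h(d) = -23 + 2*d
K(s) = -6*s + 2*s² (K(s) = 2*((s² - 4*s) + s) = 2*(s² - 3*s) = -6*s + 2*s²)
o(m, S) = -1/(3*(25 + m)) + 3/(2*m*(-3 + m)) (o(m, S) = (9/((2*m*(-3 + m))) + 1/((25 + m)*(-1)))/3 = (9*(1/(2*m*(-3 + m))) - 1/(25 + m))/3 = (9/(2*m*(-3 + m)) - 1/(25 + m))/3 = (-1/(25 + m) + 9/(2*m*(-3 + m)))/3 = -1/(3*(25 + m)) + 3/(2*m*(-3 + m)))
o(18, 29) + h(45) = (⅙)*(225 + 9*18 - 2*18*(-3 + 18))/(18*(-3 + 18)*(25 + 18)) + (-23 + 2*45) = (⅙)*(1/18)*(225 + 162 - 2*18*15)/(15*43) + (-23 + 90) = (⅙)*(1/18)*(1/15)*(1/43)*(225 + 162 - 540) + 67 = (⅙)*(1/18)*(1/15)*(1/43)*(-153) + 67 = -17/7740 + 67 = 518563/7740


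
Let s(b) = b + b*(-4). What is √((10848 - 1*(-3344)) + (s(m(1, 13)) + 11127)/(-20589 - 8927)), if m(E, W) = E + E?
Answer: √3090915158429/14758 ≈ 119.13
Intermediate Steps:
m(E, W) = 2*E
s(b) = -3*b (s(b) = b - 4*b = -3*b)
√((10848 - 1*(-3344)) + (s(m(1, 13)) + 11127)/(-20589 - 8927)) = √((10848 - 1*(-3344)) + (-6 + 11127)/(-20589 - 8927)) = √((10848 + 3344) + (-3*2 + 11127)/(-29516)) = √(14192 + (-6 + 11127)*(-1/29516)) = √(14192 + 11121*(-1/29516)) = √(14192 - 11121/29516) = √(418879951/29516) = √3090915158429/14758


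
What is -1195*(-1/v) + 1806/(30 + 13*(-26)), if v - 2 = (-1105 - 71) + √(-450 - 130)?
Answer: -52184221/7583708 - 1195*I*√145/689428 ≈ -6.8811 - 0.020872*I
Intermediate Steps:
v = -1174 + 2*I*√145 (v = 2 + ((-1105 - 71) + √(-450 - 130)) = 2 + (-1176 + √(-580)) = 2 + (-1176 + 2*I*√145) = -1174 + 2*I*√145 ≈ -1174.0 + 24.083*I)
-1195*(-1/v) + 1806/(30 + 13*(-26)) = -1195*(-1/(-1174 + 2*I*√145)) + 1806/(30 + 13*(-26)) = -1195/(1174 - 2*I*√145) + 1806/(30 - 338) = -1195/(1174 - 2*I*√145) + 1806/(-308) = -1195/(1174 - 2*I*√145) + 1806*(-1/308) = -1195/(1174 - 2*I*√145) - 129/22 = -129/22 - 1195/(1174 - 2*I*√145)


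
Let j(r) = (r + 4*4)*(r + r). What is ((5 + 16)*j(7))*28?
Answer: 189336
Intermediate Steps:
j(r) = 2*r*(16 + r) (j(r) = (r + 16)*(2*r) = (16 + r)*(2*r) = 2*r*(16 + r))
((5 + 16)*j(7))*28 = ((5 + 16)*(2*7*(16 + 7)))*28 = (21*(2*7*23))*28 = (21*322)*28 = 6762*28 = 189336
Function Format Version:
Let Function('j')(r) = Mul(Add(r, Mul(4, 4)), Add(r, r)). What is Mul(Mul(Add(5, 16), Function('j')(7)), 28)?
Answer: 189336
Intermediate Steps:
Function('j')(r) = Mul(2, r, Add(16, r)) (Function('j')(r) = Mul(Add(r, 16), Mul(2, r)) = Mul(Add(16, r), Mul(2, r)) = Mul(2, r, Add(16, r)))
Mul(Mul(Add(5, 16), Function('j')(7)), 28) = Mul(Mul(Add(5, 16), Mul(2, 7, Add(16, 7))), 28) = Mul(Mul(21, Mul(2, 7, 23)), 28) = Mul(Mul(21, 322), 28) = Mul(6762, 28) = 189336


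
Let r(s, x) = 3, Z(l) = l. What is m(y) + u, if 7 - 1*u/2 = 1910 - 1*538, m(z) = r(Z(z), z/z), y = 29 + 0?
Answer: -2727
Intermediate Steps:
y = 29
m(z) = 3
u = -2730 (u = 14 - 2*(1910 - 1*538) = 14 - 2*(1910 - 538) = 14 - 2*1372 = 14 - 2744 = -2730)
m(y) + u = 3 - 2730 = -2727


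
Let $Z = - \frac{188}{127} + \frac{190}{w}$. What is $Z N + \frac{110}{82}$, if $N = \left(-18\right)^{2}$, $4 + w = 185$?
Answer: $- \frac{130220747}{942467} \approx -138.17$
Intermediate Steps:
$w = 181$ ($w = -4 + 185 = 181$)
$Z = - \frac{9898}{22987}$ ($Z = - \frac{188}{127} + \frac{190}{181} = - \frac{9898}{22987} \approx -0.43059$)
$N = 324$
$Z N + \frac{110}{82} = \left(- \frac{9898}{22987}\right) 324 + \frac{110}{82} = - \frac{3206952}{22987} + 110 \cdot \frac{1}{82} = - \frac{3206952}{22987} + \frac{55}{41} = - \frac{130220747}{942467}$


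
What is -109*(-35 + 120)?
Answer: -9265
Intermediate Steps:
-109*(-35 + 120) = -109*85 = -9265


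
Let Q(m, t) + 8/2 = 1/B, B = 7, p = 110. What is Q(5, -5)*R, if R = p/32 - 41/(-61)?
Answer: -15471/976 ≈ -15.851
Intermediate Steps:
Q(m, t) = -27/7 (Q(m, t) = -4 + 1/7 = -27/7)
R = 4011/976 (R = 110/32 - 41/(-61) = 110*(1/32) - 41*(-1/61) = 55/16 + 41/61 = 4011/976 ≈ 4.1096)
Q(5, -5)*R = -27/7*4011/976 = -15471/976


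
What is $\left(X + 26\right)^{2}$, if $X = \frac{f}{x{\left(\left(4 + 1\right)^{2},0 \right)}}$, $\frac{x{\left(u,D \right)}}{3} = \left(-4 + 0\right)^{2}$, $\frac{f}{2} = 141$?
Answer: $\frac{65025}{64} \approx 1016.0$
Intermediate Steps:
$f = 282$ ($f = 2 \cdot 141 = 282$)
$x{\left(u,D \right)} = 48$ ($x{\left(u,D \right)} = 3 \left(-4 + 0\right)^{2} = 3 \left(-4\right)^{2} = 3 \cdot 16 = 48$)
$X = \frac{47}{8}$ ($X = \frac{282}{48} = 282 \cdot \frac{1}{48} = \frac{47}{8} \approx 5.875$)
$\left(X + 26\right)^{2} = \left(\frac{47}{8} + 26\right)^{2} = \left(\frac{255}{8}\right)^{2} = \frac{65025}{64}$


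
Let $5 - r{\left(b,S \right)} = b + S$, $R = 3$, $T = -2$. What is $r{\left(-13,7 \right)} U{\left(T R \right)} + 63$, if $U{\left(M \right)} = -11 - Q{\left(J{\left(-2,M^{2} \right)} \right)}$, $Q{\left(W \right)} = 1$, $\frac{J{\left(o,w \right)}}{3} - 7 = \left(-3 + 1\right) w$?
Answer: $-69$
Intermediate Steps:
$J{\left(o,w \right)} = 21 - 6 w$ ($J{\left(o,w \right)} = 21 + 3 \left(-3 + 1\right) w = 21 + 3 \left(- 2 w\right) = 21 - 6 w$)
$U{\left(M \right)} = -12$ ($U{\left(M \right)} = -11 - 1 = -12$)
$r{\left(b,S \right)} = 5 - S - b$ ($r{\left(b,S \right)} = 5 - \left(b + S\right) = 5 - \left(S + b\right) = 5 - S - b$)
$r{\left(-13,7 \right)} U{\left(T R \right)} + 63 = \left(5 - 7 - -13\right) \left(-12\right) + 63 = \left(5 - 7 + 13\right) \left(-12\right) + 63 = 11 \left(-12\right) + 63 = -132 + 63 = -69$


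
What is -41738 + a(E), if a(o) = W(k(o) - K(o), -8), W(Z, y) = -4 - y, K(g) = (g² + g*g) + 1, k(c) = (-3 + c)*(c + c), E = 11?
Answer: -41734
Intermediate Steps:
k(c) = 2*c*(-3 + c) (k(c) = (-3 + c)*(2*c) = 2*c*(-3 + c))
K(g) = 1 + 2*g² (K(g) = (g² + g²) + 1 = 2*g² + 1 = 1 + 2*g²)
a(o) = 4 (a(o) = -4 - 1*(-8) = -4 + 8 = 4)
-41738 + a(E) = -41738 + 4 = -41734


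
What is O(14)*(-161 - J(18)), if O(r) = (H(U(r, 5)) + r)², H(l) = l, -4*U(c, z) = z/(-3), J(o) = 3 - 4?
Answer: -299290/9 ≈ -33254.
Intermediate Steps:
J(o) = -1
U(c, z) = z/12 (U(c, z) = -z/(4*(-3)) = -z*(-1)/(4*3) = -(-1)*z/12 = z/12)
O(r) = (5/12 + r)² (O(r) = ((1/12)*5 + r)² = (5/12 + r)²)
O(14)*(-161 - J(18)) = ((5 + 12*14)²/144)*(-161 - 1*(-1)) = ((5 + 168)²/144)*(-161 + 1) = ((1/144)*173²)*(-160) = ((1/144)*29929)*(-160) = (29929/144)*(-160) = -299290/9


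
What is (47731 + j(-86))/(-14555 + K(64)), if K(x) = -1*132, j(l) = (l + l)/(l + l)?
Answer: -47732/14687 ≈ -3.2500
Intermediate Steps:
j(l) = 1 (j(l) = (2*l)/((2*l)) = (2*l)*(1/(2*l)) = 1)
K(x) = -132
(47731 + j(-86))/(-14555 + K(64)) = (47731 + 1)/(-14555 - 132) = 47732/(-14687) = 47732*(-1/14687) = -47732/14687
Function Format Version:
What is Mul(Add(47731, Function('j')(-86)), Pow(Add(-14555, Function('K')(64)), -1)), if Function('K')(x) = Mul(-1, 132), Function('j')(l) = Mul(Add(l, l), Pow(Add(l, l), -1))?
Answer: Rational(-47732, 14687) ≈ -3.2500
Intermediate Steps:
Function('j')(l) = 1 (Function('j')(l) = Mul(Mul(2, l), Pow(Mul(2, l), -1)) = Mul(Mul(2, l), Mul(Rational(1, 2), Pow(l, -1))) = 1)
Function('K')(x) = -132
Mul(Add(47731, Function('j')(-86)), Pow(Add(-14555, Function('K')(64)), -1)) = Mul(Add(47731, 1), Pow(Add(-14555, -132), -1)) = Mul(47732, Pow(-14687, -1)) = Mul(47732, Rational(-1, 14687)) = Rational(-47732, 14687)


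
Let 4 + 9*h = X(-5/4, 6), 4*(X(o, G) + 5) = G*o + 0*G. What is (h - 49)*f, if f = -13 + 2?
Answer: 13255/24 ≈ 552.29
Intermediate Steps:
f = -11
X(o, G) = -5 + G*o/4 (X(o, G) = -5 + (G*o + 0*G)/4 = -5 + (G*o + 0)/4 = -5 + (G*o)/4 = -5 + G*o/4)
h = -29/24 (h = -4/9 + (-5 + (1/4)*6*(-5/4))/9 = -4/9 + (-5 - 15/8)/9 = -4/9 + (1/9)*(-55/8) = -4/9 - 55/72 = -29/24 ≈ -1.2083)
(h - 49)*f = (-29/24 - 49)*(-11) = -1205/24*(-11) = 13255/24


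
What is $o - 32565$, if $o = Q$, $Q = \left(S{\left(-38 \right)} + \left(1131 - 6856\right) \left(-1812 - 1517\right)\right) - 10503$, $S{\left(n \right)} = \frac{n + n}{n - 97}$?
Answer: $\frac{2567086771}{135} \approx 1.9015 \cdot 10^{7}$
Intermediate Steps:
$S{\left(n \right)} = \frac{2 n}{-97 + n}$
$Q = \frac{2571483046}{135}$ ($Q = \left(2 \left(-38\right) \frac{1}{-97 - 38} + \left(1131 - 6856\right) \left(-1812 - 1517\right)\right) - 10503 = \left(2 \left(-38\right) \frac{1}{-135} - -19058525\right) - 10503 = \left(2 \left(-38\right) \left(- \frac{1}{135}\right) + 19058525\right) - 10503 = \left(\frac{76}{135} + 19058525\right) - 10503 = \frac{2572900951}{135} - 10503 = \frac{2571483046}{135} \approx 1.9048 \cdot 10^{7}$)
$o = \frac{2571483046}{135} \approx 1.9048 \cdot 10^{7}$
$o - 32565 = \frac{2571483046}{135} - 32565 = \frac{2567086771}{135}$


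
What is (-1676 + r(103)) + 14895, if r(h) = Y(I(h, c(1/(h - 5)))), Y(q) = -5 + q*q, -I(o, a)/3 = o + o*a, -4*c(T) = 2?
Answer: 148337/4 ≈ 37084.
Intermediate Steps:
c(T) = -½ (c(T) = -¼*2 = -½)
I(o, a) = -3*o - 3*a*o (I(o, a) = -3*(o + o*a) = -3*(o + a*o) = -3*o - 3*a*o)
Y(q) = -5 + q²
r(h) = -5 + 9*h²/4 (r(h) = -5 + (-3*h*(1 - ½))² = -5 + (-3*h*½)² = -5 + (-3*h/2)² = -5 + 9*h²/4)
(-1676 + r(103)) + 14895 = (-1676 + (-5 + (9/4)*103²)) + 14895 = (-1676 + (-5 + (9/4)*10609)) + 14895 = (-1676 + (-5 + 95481/4)) + 14895 = (-1676 + 95461/4) + 14895 = 88757/4 + 14895 = 148337/4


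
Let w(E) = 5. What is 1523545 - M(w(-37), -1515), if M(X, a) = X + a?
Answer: 1525055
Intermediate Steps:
1523545 - M(w(-37), -1515) = 1523545 - (5 - 1515) = 1523545 - 1*(-1510) = 1523545 + 1510 = 1525055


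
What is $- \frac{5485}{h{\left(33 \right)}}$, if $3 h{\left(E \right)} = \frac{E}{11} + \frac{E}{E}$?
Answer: $- \frac{16455}{4} \approx -4113.8$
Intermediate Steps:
$h{\left(E \right)} = \frac{1}{3} + \frac{E}{33}$ ($h{\left(E \right)} = \frac{\frac{E}{11} + \frac{E}{E}}{3} = \frac{E \frac{1}{11} + 1}{3} = \frac{\frac{E}{11} + 1}{3} = \frac{1 + \frac{E}{11}}{3} = \frac{1}{3} + \frac{E}{33}$)
$- \frac{5485}{h{\left(33 \right)}} = - \frac{5485}{\frac{1}{3} + \frac{1}{33} \cdot 33} = - \frac{5485}{\frac{1}{3} + 1} = - \frac{5485}{\frac{4}{3}} = \left(-5485\right) \frac{3}{4} = - \frac{16455}{4}$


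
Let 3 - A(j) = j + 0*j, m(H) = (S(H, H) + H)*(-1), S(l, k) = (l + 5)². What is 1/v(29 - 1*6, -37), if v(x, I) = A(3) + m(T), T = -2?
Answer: -⅐ ≈ -0.14286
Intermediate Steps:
S(l, k) = (5 + l)²
m(H) = -H - (5 + H)² (m(H) = ((5 + H)² + H)*(-1) = (H + (5 + H)²)*(-1) = -H - (5 + H)²)
A(j) = 3 - j (A(j) = 3 - (j + 0*j) = 3 - (j + 0) = 3 - j)
v(x, I) = -7 (v(x, I) = (3 - 1*3) + (-1*(-2) - (5 - 2)²) = (3 - 3) + (2 - 1*3²) = 0 + (2 - 1*9) = 0 + (2 - 9) = 0 - 7 = -7)
1/v(29 - 1*6, -37) = 1/(-7) = -⅐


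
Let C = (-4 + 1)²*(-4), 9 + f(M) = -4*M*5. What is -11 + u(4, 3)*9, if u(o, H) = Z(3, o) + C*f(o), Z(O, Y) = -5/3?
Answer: 28810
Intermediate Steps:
Z(O, Y) = -5/3 (Z(O, Y) = -5*⅓ = -5/3)
f(M) = -9 - 20*M (f(M) = -9 - 4*M*5 = -9 - 20*M)
C = -36 (C = (-3)²*(-4) = 9*(-4) = -36)
u(o, H) = 967/3 + 720*o (u(o, H) = -5/3 - 36*(-9 - 20*o) = -5/3 + (324 + 720*o) = 967/3 + 720*o)
-11 + u(4, 3)*9 = -11 + (967/3 + 720*4)*9 = -11 + (967/3 + 2880)*9 = -11 + (9607/3)*9 = -11 + 28821 = 28810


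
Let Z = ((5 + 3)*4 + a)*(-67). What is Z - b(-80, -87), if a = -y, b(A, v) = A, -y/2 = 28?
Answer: -5816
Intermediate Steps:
y = -56 (y = -2*28 = -56)
a = 56 (a = -1*(-56) = 56)
Z = -5896 (Z = ((5 + 3)*4 + 56)*(-67) = (8*4 + 56)*(-67) = (32 + 56)*(-67) = 88*(-67) = -5896)
Z - b(-80, -87) = -5896 - 1*(-80) = -5896 + 80 = -5816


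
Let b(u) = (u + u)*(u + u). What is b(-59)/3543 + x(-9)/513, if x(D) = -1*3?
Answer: 792487/201951 ≈ 3.9242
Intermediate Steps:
x(D) = -3
b(u) = 4*u² (b(u) = (2*u)*(2*u) = 4*u²)
b(-59)/3543 + x(-9)/513 = (4*(-59)²)/3543 - 3/513 = (4*3481)*(1/3543) - 3*1/513 = 13924*(1/3543) - 1/171 = 13924/3543 - 1/171 = 792487/201951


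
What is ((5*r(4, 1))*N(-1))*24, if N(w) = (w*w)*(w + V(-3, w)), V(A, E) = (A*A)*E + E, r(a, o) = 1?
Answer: -1320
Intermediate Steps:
V(A, E) = E + E*A² (V(A, E) = A²*E + E = E*A² + E = E + E*A²)
N(w) = 11*w³ (N(w) = (w*w)*(w + w*(1 + (-3)²)) = w²*(w + w*(1 + 9)) = w²*(w + w*10) = w²*(w + 10*w) = w²*(11*w) = 11*w³)
((5*r(4, 1))*N(-1))*24 = ((5*1)*(11*(-1)³))*24 = (5*(11*(-1)))*24 = (5*(-11))*24 = -55*24 = -1320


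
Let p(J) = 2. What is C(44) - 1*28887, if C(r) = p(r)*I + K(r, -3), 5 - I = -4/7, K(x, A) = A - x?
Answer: -202460/7 ≈ -28923.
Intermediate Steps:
I = 39/7 (I = 5 - (-4)/7 = 5 - 1*(-4/7) = 5 + 4/7 = 39/7 ≈ 5.5714)
C(r) = 57/7 - r (C(r) = 2*(39/7) + (-3 - r) = 78/7 + (-3 - r) = 57/7 - r)
C(44) - 1*28887 = (57/7 - 1*44) - 1*28887 = (57/7 - 44) - 28887 = -251/7 - 28887 = -202460/7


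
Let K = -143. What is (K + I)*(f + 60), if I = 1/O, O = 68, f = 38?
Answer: -476427/34 ≈ -14013.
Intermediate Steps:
I = 1/68 ≈ 0.014706
(K + I)*(f + 60) = (-143 + 1/68)*(38 + 60) = -9723/68*98 = -476427/34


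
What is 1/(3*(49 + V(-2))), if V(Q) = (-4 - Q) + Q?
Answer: 1/135 ≈ 0.0074074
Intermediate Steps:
V(Q) = -4
1/(3*(49 + V(-2))) = 1/(3*(49 - 4)) = 1/(3*45) = 1/135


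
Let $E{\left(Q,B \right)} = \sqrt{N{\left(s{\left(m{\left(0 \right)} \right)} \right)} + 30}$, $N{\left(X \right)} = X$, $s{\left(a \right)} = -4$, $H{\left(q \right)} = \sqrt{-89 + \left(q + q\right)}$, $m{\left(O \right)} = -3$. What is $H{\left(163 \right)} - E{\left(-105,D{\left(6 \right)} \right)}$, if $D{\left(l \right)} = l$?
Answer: $\sqrt{237} - \sqrt{26} \approx 10.296$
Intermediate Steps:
$H{\left(q \right)} = \sqrt{-89 + 2 q}$
$E{\left(Q,B \right)} = \sqrt{26}$ ($E{\left(Q,B \right)} = \sqrt{-4 + 30} = \sqrt{26}$)
$H{\left(163 \right)} - E{\left(-105,D{\left(6 \right)} \right)} = \sqrt{-89 + 2 \cdot 163} - \sqrt{26} = \sqrt{-89 + 326} - \sqrt{26} = \sqrt{237} - \sqrt{26}$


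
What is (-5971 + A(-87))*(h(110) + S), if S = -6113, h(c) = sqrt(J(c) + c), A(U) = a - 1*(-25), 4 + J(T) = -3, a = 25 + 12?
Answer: 36121717 - 5909*sqrt(103) ≈ 3.6062e+7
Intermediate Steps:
a = 37
J(T) = -7 (J(T) = -4 - 3 = -7)
A(U) = 62 (A(U) = 37 - 1*(-25) = 37 + 25 = 62)
h(c) = sqrt(-7 + c)
(-5971 + A(-87))*(h(110) + S) = (-5971 + 62)*(sqrt(-7 + 110) - 6113) = -5909*(sqrt(103) - 6113) = -5909*(-6113 + sqrt(103)) = 36121717 - 5909*sqrt(103)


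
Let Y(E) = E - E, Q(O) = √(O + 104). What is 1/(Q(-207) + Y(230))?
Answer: -I*√103/103 ≈ -0.098533*I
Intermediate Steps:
Q(O) = √(104 + O)
Y(E) = 0
1/(Q(-207) + Y(230)) = 1/(√(104 - 207) + 0) = 1/(√(-103) + 0) = 1/(I*√103 + 0) = 1/(I*√103) = -I*√103/103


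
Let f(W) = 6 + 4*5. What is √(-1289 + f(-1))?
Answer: I*√1263 ≈ 35.539*I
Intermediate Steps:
f(W) = 26 (f(W) = 6 + 20 = 26)
√(-1289 + f(-1)) = √(-1289 + 26) = √(-1263) = I*√1263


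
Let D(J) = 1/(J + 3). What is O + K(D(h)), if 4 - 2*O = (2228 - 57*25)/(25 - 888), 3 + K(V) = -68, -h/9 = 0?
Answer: -118291/1726 ≈ -68.535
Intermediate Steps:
h = 0 (h = -9*0 = 0)
D(J) = 1/(3 + J)
K(V) = -71 (K(V) = -3 - 68 = -71)
O = 4255/1726 (O = 2 - (2228 - 57*25)/(2*(25 - 888)) = 2 - (2228 - 1425)/(2*(-863)) = 2 - 803*(-1)/(2*863) = 2 - ½*(-803/863) = 2 + 803/1726 = 4255/1726 ≈ 2.4652)
O + K(D(h)) = 4255/1726 - 71 = -118291/1726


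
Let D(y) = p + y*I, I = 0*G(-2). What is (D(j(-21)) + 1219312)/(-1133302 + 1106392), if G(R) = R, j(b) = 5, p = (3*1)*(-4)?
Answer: -121930/2691 ≈ -45.310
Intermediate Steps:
p = -12 (p = 3*(-4) = -12)
I = 0 (I = 0*(-2) = 0)
D(y) = -12 (D(y) = -12 + y*0 = -12 + 0 = -12)
(D(j(-21)) + 1219312)/(-1133302 + 1106392) = (-12 + 1219312)/(-1133302 + 1106392) = 1219300/(-26910) = 1219300*(-1/26910) = -121930/2691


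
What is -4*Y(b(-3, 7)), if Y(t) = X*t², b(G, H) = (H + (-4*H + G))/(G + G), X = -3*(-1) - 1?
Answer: -128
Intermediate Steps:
X = 2 (X = 3 - 1 = 2)
b(G, H) = (G - 3*H)/(2*G) (b(G, H) = (H + (G - 4*H))/((2*G)) = (G - 3*H)*(1/(2*G)) = (G - 3*H)/(2*G))
Y(t) = 2*t²
-4*Y(b(-3, 7)) = -8*((½)*(-3 - 3*7)/(-3))² = -8*((½)*(-⅓)*(-3 - 21))² = -8*((½)*(-⅓)*(-24))² = -8*4² = -8*16 = -4*32 = -128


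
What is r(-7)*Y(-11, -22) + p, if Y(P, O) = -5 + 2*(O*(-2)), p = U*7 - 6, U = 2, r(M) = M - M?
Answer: 8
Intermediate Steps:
r(M) = 0
p = 8 (p = 2*7 - 6 = 14 - 6 = 8)
Y(P, O) = -5 - 4*O (Y(P, O) = -5 + 2*(-2*O) = -5 - 4*O)
r(-7)*Y(-11, -22) + p = 0*(-5 - 4*(-22)) + 8 = 0*(-5 + 88) + 8 = 0*83 + 8 = 0 + 8 = 8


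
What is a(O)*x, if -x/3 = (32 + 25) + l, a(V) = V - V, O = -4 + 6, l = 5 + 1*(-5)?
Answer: 0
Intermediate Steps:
l = 0 (l = 5 - 5 = 0)
O = 2
a(V) = 0
x = -171 (x = -3*((32 + 25) + 0) = -3*(57 + 0) = -3*57 = -171)
a(O)*x = 0*(-171) = 0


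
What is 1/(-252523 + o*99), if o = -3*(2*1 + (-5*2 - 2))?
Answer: -1/249553 ≈ -4.0072e-6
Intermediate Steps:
o = 30 (o = -3*(2 + (-10 - 2)) = -3*(2 - 12) = -3*(-10) = 30)
1/(-252523 + o*99) = 1/(-252523 + 30*99) = 1/(-252523 + 2970) = 1/(-249553) = -1/249553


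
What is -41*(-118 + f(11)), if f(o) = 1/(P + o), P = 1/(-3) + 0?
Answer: 154693/32 ≈ 4834.2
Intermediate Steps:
P = -1/3 (P = -1/3 + 0 = -1/3 ≈ -0.33333)
f(o) = 1/(-1/3 + o)
-41*(-118 + f(11)) = -41*(-118 + 3/(-1 + 3*11)) = -41*(-118 + 3/(-1 + 33)) = -41*(-118 + 3/32) = -41*(-3773/32) = 154693/32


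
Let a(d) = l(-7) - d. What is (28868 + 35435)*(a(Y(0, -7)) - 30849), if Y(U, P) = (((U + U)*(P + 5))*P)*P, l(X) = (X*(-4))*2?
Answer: -1980082279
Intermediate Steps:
l(X) = -8*X (l(X) = -4*X*2 = -8*X)
Y(U, P) = 2*U*P²*(5 + P) (Y(U, P) = (((2*U)*(5 + P))*P)*P = ((2*U*(5 + P))*P)*P = (2*P*U*(5 + P))*P = 2*U*P²*(5 + P))
a(d) = 56 - d (a(d) = -8*(-7) - d = 56 - d)
(28868 + 35435)*(a(Y(0, -7)) - 30849) = (28868 + 35435)*((56 - 2*0*(-7)²*(5 - 7)) - 30849) = 64303*((56 - 2*0*49*(-2)) - 30849) = 64303*((56 - 1*0) - 30849) = 64303*((56 + 0) - 30849) = 64303*(56 - 30849) = 64303*(-30793) = -1980082279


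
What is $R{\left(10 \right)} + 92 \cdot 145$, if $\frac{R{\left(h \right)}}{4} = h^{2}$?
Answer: $13740$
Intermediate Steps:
$R{\left(h \right)} = 4 h^{2}$
$R{\left(10 \right)} + 92 \cdot 145 = 4 \cdot 10^{2} + 92 \cdot 145 = 4 \cdot 100 + 13340 = 400 + 13340 = 13740$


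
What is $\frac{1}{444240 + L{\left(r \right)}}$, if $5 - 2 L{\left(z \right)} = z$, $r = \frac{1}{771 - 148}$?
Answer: $\frac{623}{276763077} \approx 2.251 \cdot 10^{-6}$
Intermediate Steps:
$r = \frac{1}{623} \approx 0.0016051$
$L{\left(z \right)} = \frac{5}{2} - \frac{z}{2}$
$\frac{1}{444240 + L{\left(r \right)}} = \frac{1}{444240 + \left(\frac{5}{2} - \frac{1}{1246}\right)} = \frac{1}{444240 + \frac{1557}{623}} = \frac{1}{\frac{276763077}{623}} = \frac{623}{276763077}$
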